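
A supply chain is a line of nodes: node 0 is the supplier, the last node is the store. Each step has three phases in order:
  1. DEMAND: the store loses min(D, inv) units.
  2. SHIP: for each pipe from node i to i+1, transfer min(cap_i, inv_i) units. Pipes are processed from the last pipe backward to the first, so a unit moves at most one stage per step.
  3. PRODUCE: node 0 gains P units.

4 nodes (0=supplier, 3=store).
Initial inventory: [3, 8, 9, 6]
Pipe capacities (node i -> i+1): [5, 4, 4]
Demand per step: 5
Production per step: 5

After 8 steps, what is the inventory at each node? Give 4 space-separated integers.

Step 1: demand=5,sold=5 ship[2->3]=4 ship[1->2]=4 ship[0->1]=3 prod=5 -> inv=[5 7 9 5]
Step 2: demand=5,sold=5 ship[2->3]=4 ship[1->2]=4 ship[0->1]=5 prod=5 -> inv=[5 8 9 4]
Step 3: demand=5,sold=4 ship[2->3]=4 ship[1->2]=4 ship[0->1]=5 prod=5 -> inv=[5 9 9 4]
Step 4: demand=5,sold=4 ship[2->3]=4 ship[1->2]=4 ship[0->1]=5 prod=5 -> inv=[5 10 9 4]
Step 5: demand=5,sold=4 ship[2->3]=4 ship[1->2]=4 ship[0->1]=5 prod=5 -> inv=[5 11 9 4]
Step 6: demand=5,sold=4 ship[2->3]=4 ship[1->2]=4 ship[0->1]=5 prod=5 -> inv=[5 12 9 4]
Step 7: demand=5,sold=4 ship[2->3]=4 ship[1->2]=4 ship[0->1]=5 prod=5 -> inv=[5 13 9 4]
Step 8: demand=5,sold=4 ship[2->3]=4 ship[1->2]=4 ship[0->1]=5 prod=5 -> inv=[5 14 9 4]

5 14 9 4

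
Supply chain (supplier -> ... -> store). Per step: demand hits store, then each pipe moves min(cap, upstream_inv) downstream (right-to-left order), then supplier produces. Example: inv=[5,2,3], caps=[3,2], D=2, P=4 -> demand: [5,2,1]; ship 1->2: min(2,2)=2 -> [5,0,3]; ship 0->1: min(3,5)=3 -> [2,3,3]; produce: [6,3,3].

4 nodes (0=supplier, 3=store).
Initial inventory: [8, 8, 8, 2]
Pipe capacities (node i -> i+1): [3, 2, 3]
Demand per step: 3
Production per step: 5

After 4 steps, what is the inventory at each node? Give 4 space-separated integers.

Step 1: demand=3,sold=2 ship[2->3]=3 ship[1->2]=2 ship[0->1]=3 prod=5 -> inv=[10 9 7 3]
Step 2: demand=3,sold=3 ship[2->3]=3 ship[1->2]=2 ship[0->1]=3 prod=5 -> inv=[12 10 6 3]
Step 3: demand=3,sold=3 ship[2->3]=3 ship[1->2]=2 ship[0->1]=3 prod=5 -> inv=[14 11 5 3]
Step 4: demand=3,sold=3 ship[2->3]=3 ship[1->2]=2 ship[0->1]=3 prod=5 -> inv=[16 12 4 3]

16 12 4 3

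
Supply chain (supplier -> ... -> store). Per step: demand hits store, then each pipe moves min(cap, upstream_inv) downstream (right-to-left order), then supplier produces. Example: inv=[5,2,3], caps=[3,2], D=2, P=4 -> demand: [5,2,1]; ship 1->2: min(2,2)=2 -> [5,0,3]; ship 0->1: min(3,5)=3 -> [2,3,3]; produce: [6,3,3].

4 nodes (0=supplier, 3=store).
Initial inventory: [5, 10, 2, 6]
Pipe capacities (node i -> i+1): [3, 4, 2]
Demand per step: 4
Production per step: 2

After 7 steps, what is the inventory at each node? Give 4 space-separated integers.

Step 1: demand=4,sold=4 ship[2->3]=2 ship[1->2]=4 ship[0->1]=3 prod=2 -> inv=[4 9 4 4]
Step 2: demand=4,sold=4 ship[2->3]=2 ship[1->2]=4 ship[0->1]=3 prod=2 -> inv=[3 8 6 2]
Step 3: demand=4,sold=2 ship[2->3]=2 ship[1->2]=4 ship[0->1]=3 prod=2 -> inv=[2 7 8 2]
Step 4: demand=4,sold=2 ship[2->3]=2 ship[1->2]=4 ship[0->1]=2 prod=2 -> inv=[2 5 10 2]
Step 5: demand=4,sold=2 ship[2->3]=2 ship[1->2]=4 ship[0->1]=2 prod=2 -> inv=[2 3 12 2]
Step 6: demand=4,sold=2 ship[2->3]=2 ship[1->2]=3 ship[0->1]=2 prod=2 -> inv=[2 2 13 2]
Step 7: demand=4,sold=2 ship[2->3]=2 ship[1->2]=2 ship[0->1]=2 prod=2 -> inv=[2 2 13 2]

2 2 13 2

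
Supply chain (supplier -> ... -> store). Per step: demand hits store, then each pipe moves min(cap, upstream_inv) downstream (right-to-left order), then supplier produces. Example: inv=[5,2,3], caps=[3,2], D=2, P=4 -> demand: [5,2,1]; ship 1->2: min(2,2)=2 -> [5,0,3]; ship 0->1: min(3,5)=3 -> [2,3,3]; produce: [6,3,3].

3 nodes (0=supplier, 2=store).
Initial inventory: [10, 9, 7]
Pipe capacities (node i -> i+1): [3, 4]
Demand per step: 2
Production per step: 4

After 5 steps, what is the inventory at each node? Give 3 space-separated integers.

Step 1: demand=2,sold=2 ship[1->2]=4 ship[0->1]=3 prod=4 -> inv=[11 8 9]
Step 2: demand=2,sold=2 ship[1->2]=4 ship[0->1]=3 prod=4 -> inv=[12 7 11]
Step 3: demand=2,sold=2 ship[1->2]=4 ship[0->1]=3 prod=4 -> inv=[13 6 13]
Step 4: demand=2,sold=2 ship[1->2]=4 ship[0->1]=3 prod=4 -> inv=[14 5 15]
Step 5: demand=2,sold=2 ship[1->2]=4 ship[0->1]=3 prod=4 -> inv=[15 4 17]

15 4 17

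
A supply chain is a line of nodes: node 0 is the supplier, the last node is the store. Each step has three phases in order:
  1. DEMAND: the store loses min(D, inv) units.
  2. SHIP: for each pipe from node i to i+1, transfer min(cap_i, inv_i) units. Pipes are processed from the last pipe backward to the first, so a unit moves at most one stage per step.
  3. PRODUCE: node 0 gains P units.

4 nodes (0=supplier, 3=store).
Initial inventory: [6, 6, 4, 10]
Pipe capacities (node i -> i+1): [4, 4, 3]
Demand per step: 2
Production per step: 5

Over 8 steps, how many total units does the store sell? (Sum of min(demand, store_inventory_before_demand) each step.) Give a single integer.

Step 1: sold=2 (running total=2) -> [7 6 5 11]
Step 2: sold=2 (running total=4) -> [8 6 6 12]
Step 3: sold=2 (running total=6) -> [9 6 7 13]
Step 4: sold=2 (running total=8) -> [10 6 8 14]
Step 5: sold=2 (running total=10) -> [11 6 9 15]
Step 6: sold=2 (running total=12) -> [12 6 10 16]
Step 7: sold=2 (running total=14) -> [13 6 11 17]
Step 8: sold=2 (running total=16) -> [14 6 12 18]

Answer: 16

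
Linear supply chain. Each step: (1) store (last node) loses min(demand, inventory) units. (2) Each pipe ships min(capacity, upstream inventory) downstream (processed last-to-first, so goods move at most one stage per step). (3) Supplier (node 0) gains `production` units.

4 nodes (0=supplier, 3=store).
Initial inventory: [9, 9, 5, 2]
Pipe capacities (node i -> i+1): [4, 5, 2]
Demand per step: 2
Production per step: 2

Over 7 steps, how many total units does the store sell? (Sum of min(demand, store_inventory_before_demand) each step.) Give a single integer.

Answer: 14

Derivation:
Step 1: sold=2 (running total=2) -> [7 8 8 2]
Step 2: sold=2 (running total=4) -> [5 7 11 2]
Step 3: sold=2 (running total=6) -> [3 6 14 2]
Step 4: sold=2 (running total=8) -> [2 4 17 2]
Step 5: sold=2 (running total=10) -> [2 2 19 2]
Step 6: sold=2 (running total=12) -> [2 2 19 2]
Step 7: sold=2 (running total=14) -> [2 2 19 2]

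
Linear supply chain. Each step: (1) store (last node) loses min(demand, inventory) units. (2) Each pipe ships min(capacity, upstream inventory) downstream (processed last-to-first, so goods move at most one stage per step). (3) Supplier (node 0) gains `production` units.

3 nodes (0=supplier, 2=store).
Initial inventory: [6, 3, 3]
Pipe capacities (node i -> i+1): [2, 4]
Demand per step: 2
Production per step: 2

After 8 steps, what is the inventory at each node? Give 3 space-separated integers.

Step 1: demand=2,sold=2 ship[1->2]=3 ship[0->1]=2 prod=2 -> inv=[6 2 4]
Step 2: demand=2,sold=2 ship[1->2]=2 ship[0->1]=2 prod=2 -> inv=[6 2 4]
Step 3: demand=2,sold=2 ship[1->2]=2 ship[0->1]=2 prod=2 -> inv=[6 2 4]
Step 4: demand=2,sold=2 ship[1->2]=2 ship[0->1]=2 prod=2 -> inv=[6 2 4]
Step 5: demand=2,sold=2 ship[1->2]=2 ship[0->1]=2 prod=2 -> inv=[6 2 4]
Step 6: demand=2,sold=2 ship[1->2]=2 ship[0->1]=2 prod=2 -> inv=[6 2 4]
Step 7: demand=2,sold=2 ship[1->2]=2 ship[0->1]=2 prod=2 -> inv=[6 2 4]
Step 8: demand=2,sold=2 ship[1->2]=2 ship[0->1]=2 prod=2 -> inv=[6 2 4]

6 2 4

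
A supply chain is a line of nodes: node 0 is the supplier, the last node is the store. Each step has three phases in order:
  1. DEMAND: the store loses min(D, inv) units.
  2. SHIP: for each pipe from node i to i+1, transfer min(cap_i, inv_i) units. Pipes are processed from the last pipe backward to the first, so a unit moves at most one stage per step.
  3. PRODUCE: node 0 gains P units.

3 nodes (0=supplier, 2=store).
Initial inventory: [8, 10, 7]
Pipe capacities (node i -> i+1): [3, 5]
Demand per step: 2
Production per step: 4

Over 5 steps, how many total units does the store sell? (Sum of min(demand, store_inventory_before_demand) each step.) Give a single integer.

Answer: 10

Derivation:
Step 1: sold=2 (running total=2) -> [9 8 10]
Step 2: sold=2 (running total=4) -> [10 6 13]
Step 3: sold=2 (running total=6) -> [11 4 16]
Step 4: sold=2 (running total=8) -> [12 3 18]
Step 5: sold=2 (running total=10) -> [13 3 19]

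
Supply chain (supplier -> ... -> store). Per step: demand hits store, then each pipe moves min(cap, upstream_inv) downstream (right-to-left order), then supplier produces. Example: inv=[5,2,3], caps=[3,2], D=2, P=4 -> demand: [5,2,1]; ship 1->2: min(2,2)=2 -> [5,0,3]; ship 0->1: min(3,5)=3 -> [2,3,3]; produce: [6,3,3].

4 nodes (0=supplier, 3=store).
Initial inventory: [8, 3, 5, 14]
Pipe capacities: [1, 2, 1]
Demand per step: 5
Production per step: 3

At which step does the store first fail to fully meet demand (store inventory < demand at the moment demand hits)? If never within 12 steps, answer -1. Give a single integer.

Step 1: demand=5,sold=5 ship[2->3]=1 ship[1->2]=2 ship[0->1]=1 prod=3 -> [10 2 6 10]
Step 2: demand=5,sold=5 ship[2->3]=1 ship[1->2]=2 ship[0->1]=1 prod=3 -> [12 1 7 6]
Step 3: demand=5,sold=5 ship[2->3]=1 ship[1->2]=1 ship[0->1]=1 prod=3 -> [14 1 7 2]
Step 4: demand=5,sold=2 ship[2->3]=1 ship[1->2]=1 ship[0->1]=1 prod=3 -> [16 1 7 1]
Step 5: demand=5,sold=1 ship[2->3]=1 ship[1->2]=1 ship[0->1]=1 prod=3 -> [18 1 7 1]
Step 6: demand=5,sold=1 ship[2->3]=1 ship[1->2]=1 ship[0->1]=1 prod=3 -> [20 1 7 1]
Step 7: demand=5,sold=1 ship[2->3]=1 ship[1->2]=1 ship[0->1]=1 prod=3 -> [22 1 7 1]
Step 8: demand=5,sold=1 ship[2->3]=1 ship[1->2]=1 ship[0->1]=1 prod=3 -> [24 1 7 1]
Step 9: demand=5,sold=1 ship[2->3]=1 ship[1->2]=1 ship[0->1]=1 prod=3 -> [26 1 7 1]
Step 10: demand=5,sold=1 ship[2->3]=1 ship[1->2]=1 ship[0->1]=1 prod=3 -> [28 1 7 1]
Step 11: demand=5,sold=1 ship[2->3]=1 ship[1->2]=1 ship[0->1]=1 prod=3 -> [30 1 7 1]
Step 12: demand=5,sold=1 ship[2->3]=1 ship[1->2]=1 ship[0->1]=1 prod=3 -> [32 1 7 1]
First stockout at step 4

4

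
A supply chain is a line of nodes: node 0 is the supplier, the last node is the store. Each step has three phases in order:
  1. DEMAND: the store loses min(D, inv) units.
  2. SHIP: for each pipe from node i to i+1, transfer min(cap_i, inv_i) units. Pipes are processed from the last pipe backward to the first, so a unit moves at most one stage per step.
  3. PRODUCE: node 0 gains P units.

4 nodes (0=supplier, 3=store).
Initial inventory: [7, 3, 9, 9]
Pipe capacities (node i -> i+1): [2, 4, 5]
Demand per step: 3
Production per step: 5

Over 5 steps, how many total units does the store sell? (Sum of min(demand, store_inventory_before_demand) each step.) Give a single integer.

Step 1: sold=3 (running total=3) -> [10 2 7 11]
Step 2: sold=3 (running total=6) -> [13 2 4 13]
Step 3: sold=3 (running total=9) -> [16 2 2 14]
Step 4: sold=3 (running total=12) -> [19 2 2 13]
Step 5: sold=3 (running total=15) -> [22 2 2 12]

Answer: 15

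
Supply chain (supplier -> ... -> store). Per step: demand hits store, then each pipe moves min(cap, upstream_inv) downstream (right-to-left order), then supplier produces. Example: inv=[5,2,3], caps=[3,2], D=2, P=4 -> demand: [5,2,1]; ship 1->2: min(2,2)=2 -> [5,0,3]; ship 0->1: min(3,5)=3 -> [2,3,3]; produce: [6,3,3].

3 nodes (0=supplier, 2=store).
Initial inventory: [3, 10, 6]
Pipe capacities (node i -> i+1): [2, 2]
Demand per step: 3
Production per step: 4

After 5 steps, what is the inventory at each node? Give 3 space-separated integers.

Step 1: demand=3,sold=3 ship[1->2]=2 ship[0->1]=2 prod=4 -> inv=[5 10 5]
Step 2: demand=3,sold=3 ship[1->2]=2 ship[0->1]=2 prod=4 -> inv=[7 10 4]
Step 3: demand=3,sold=3 ship[1->2]=2 ship[0->1]=2 prod=4 -> inv=[9 10 3]
Step 4: demand=3,sold=3 ship[1->2]=2 ship[0->1]=2 prod=4 -> inv=[11 10 2]
Step 5: demand=3,sold=2 ship[1->2]=2 ship[0->1]=2 prod=4 -> inv=[13 10 2]

13 10 2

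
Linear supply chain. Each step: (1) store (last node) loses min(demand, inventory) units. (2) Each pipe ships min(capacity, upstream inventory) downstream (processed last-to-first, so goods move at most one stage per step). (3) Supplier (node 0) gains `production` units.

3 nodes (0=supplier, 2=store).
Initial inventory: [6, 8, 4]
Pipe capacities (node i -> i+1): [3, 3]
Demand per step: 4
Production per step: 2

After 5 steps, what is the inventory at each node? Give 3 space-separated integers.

Step 1: demand=4,sold=4 ship[1->2]=3 ship[0->1]=3 prod=2 -> inv=[5 8 3]
Step 2: demand=4,sold=3 ship[1->2]=3 ship[0->1]=3 prod=2 -> inv=[4 8 3]
Step 3: demand=4,sold=3 ship[1->2]=3 ship[0->1]=3 prod=2 -> inv=[3 8 3]
Step 4: demand=4,sold=3 ship[1->2]=3 ship[0->1]=3 prod=2 -> inv=[2 8 3]
Step 5: demand=4,sold=3 ship[1->2]=3 ship[0->1]=2 prod=2 -> inv=[2 7 3]

2 7 3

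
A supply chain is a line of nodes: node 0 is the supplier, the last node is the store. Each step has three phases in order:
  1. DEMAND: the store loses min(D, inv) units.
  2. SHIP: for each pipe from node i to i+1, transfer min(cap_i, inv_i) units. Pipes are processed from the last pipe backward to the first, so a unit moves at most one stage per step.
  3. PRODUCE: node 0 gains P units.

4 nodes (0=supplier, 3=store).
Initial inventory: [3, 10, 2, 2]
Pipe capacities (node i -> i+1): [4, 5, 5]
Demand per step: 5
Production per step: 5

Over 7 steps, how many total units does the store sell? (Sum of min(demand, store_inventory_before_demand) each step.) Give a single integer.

Step 1: sold=2 (running total=2) -> [5 8 5 2]
Step 2: sold=2 (running total=4) -> [6 7 5 5]
Step 3: sold=5 (running total=9) -> [7 6 5 5]
Step 4: sold=5 (running total=14) -> [8 5 5 5]
Step 5: sold=5 (running total=19) -> [9 4 5 5]
Step 6: sold=5 (running total=24) -> [10 4 4 5]
Step 7: sold=5 (running total=29) -> [11 4 4 4]

Answer: 29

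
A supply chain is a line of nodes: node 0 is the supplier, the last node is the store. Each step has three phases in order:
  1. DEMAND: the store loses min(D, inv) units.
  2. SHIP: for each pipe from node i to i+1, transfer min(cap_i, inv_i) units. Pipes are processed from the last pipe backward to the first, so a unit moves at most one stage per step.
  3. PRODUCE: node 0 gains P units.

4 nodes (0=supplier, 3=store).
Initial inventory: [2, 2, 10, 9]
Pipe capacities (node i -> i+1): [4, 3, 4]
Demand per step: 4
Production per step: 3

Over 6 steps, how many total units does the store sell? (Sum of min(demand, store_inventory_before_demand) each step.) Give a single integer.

Answer: 24

Derivation:
Step 1: sold=4 (running total=4) -> [3 2 8 9]
Step 2: sold=4 (running total=8) -> [3 3 6 9]
Step 3: sold=4 (running total=12) -> [3 3 5 9]
Step 4: sold=4 (running total=16) -> [3 3 4 9]
Step 5: sold=4 (running total=20) -> [3 3 3 9]
Step 6: sold=4 (running total=24) -> [3 3 3 8]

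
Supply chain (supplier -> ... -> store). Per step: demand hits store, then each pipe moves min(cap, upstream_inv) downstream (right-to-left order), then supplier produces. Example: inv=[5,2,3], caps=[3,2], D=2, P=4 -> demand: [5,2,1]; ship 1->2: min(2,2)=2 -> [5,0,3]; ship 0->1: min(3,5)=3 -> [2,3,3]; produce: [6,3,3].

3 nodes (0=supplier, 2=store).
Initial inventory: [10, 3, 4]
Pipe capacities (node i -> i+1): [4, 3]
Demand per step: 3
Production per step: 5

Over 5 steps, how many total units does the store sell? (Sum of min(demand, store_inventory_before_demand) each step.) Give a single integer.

Step 1: sold=3 (running total=3) -> [11 4 4]
Step 2: sold=3 (running total=6) -> [12 5 4]
Step 3: sold=3 (running total=9) -> [13 6 4]
Step 4: sold=3 (running total=12) -> [14 7 4]
Step 5: sold=3 (running total=15) -> [15 8 4]

Answer: 15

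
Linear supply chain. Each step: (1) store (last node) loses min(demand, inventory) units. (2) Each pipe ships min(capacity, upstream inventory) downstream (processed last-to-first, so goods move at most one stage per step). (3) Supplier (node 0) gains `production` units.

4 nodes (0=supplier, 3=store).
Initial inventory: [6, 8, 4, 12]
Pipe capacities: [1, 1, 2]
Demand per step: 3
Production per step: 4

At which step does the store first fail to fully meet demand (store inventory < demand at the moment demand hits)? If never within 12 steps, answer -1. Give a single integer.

Step 1: demand=3,sold=3 ship[2->3]=2 ship[1->2]=1 ship[0->1]=1 prod=4 -> [9 8 3 11]
Step 2: demand=3,sold=3 ship[2->3]=2 ship[1->2]=1 ship[0->1]=1 prod=4 -> [12 8 2 10]
Step 3: demand=3,sold=3 ship[2->3]=2 ship[1->2]=1 ship[0->1]=1 prod=4 -> [15 8 1 9]
Step 4: demand=3,sold=3 ship[2->3]=1 ship[1->2]=1 ship[0->1]=1 prod=4 -> [18 8 1 7]
Step 5: demand=3,sold=3 ship[2->3]=1 ship[1->2]=1 ship[0->1]=1 prod=4 -> [21 8 1 5]
Step 6: demand=3,sold=3 ship[2->3]=1 ship[1->2]=1 ship[0->1]=1 prod=4 -> [24 8 1 3]
Step 7: demand=3,sold=3 ship[2->3]=1 ship[1->2]=1 ship[0->1]=1 prod=4 -> [27 8 1 1]
Step 8: demand=3,sold=1 ship[2->3]=1 ship[1->2]=1 ship[0->1]=1 prod=4 -> [30 8 1 1]
Step 9: demand=3,sold=1 ship[2->3]=1 ship[1->2]=1 ship[0->1]=1 prod=4 -> [33 8 1 1]
Step 10: demand=3,sold=1 ship[2->3]=1 ship[1->2]=1 ship[0->1]=1 prod=4 -> [36 8 1 1]
Step 11: demand=3,sold=1 ship[2->3]=1 ship[1->2]=1 ship[0->1]=1 prod=4 -> [39 8 1 1]
Step 12: demand=3,sold=1 ship[2->3]=1 ship[1->2]=1 ship[0->1]=1 prod=4 -> [42 8 1 1]
First stockout at step 8

8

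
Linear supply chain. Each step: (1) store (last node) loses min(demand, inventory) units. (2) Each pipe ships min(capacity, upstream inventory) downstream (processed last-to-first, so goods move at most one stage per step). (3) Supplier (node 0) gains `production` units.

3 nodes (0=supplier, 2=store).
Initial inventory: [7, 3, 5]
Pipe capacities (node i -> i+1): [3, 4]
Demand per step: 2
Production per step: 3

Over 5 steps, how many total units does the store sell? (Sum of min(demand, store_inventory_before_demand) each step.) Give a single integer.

Step 1: sold=2 (running total=2) -> [7 3 6]
Step 2: sold=2 (running total=4) -> [7 3 7]
Step 3: sold=2 (running total=6) -> [7 3 8]
Step 4: sold=2 (running total=8) -> [7 3 9]
Step 5: sold=2 (running total=10) -> [7 3 10]

Answer: 10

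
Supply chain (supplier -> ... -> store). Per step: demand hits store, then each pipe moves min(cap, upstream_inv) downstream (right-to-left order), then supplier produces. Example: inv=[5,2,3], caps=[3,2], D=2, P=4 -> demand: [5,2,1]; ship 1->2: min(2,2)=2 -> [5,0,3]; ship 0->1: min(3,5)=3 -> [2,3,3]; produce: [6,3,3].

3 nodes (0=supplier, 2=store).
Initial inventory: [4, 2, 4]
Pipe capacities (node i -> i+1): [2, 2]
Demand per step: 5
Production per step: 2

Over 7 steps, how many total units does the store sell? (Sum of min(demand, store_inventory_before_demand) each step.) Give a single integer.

Answer: 16

Derivation:
Step 1: sold=4 (running total=4) -> [4 2 2]
Step 2: sold=2 (running total=6) -> [4 2 2]
Step 3: sold=2 (running total=8) -> [4 2 2]
Step 4: sold=2 (running total=10) -> [4 2 2]
Step 5: sold=2 (running total=12) -> [4 2 2]
Step 6: sold=2 (running total=14) -> [4 2 2]
Step 7: sold=2 (running total=16) -> [4 2 2]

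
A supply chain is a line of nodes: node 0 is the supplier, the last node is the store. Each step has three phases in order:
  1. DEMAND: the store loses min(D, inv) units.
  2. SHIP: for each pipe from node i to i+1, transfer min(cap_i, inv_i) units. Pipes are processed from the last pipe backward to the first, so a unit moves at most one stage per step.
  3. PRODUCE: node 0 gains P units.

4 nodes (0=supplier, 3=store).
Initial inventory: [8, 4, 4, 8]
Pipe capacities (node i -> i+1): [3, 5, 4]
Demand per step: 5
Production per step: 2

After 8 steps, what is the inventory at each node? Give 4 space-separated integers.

Step 1: demand=5,sold=5 ship[2->3]=4 ship[1->2]=4 ship[0->1]=3 prod=2 -> inv=[7 3 4 7]
Step 2: demand=5,sold=5 ship[2->3]=4 ship[1->2]=3 ship[0->1]=3 prod=2 -> inv=[6 3 3 6]
Step 3: demand=5,sold=5 ship[2->3]=3 ship[1->2]=3 ship[0->1]=3 prod=2 -> inv=[5 3 3 4]
Step 4: demand=5,sold=4 ship[2->3]=3 ship[1->2]=3 ship[0->1]=3 prod=2 -> inv=[4 3 3 3]
Step 5: demand=5,sold=3 ship[2->3]=3 ship[1->2]=3 ship[0->1]=3 prod=2 -> inv=[3 3 3 3]
Step 6: demand=5,sold=3 ship[2->3]=3 ship[1->2]=3 ship[0->1]=3 prod=2 -> inv=[2 3 3 3]
Step 7: demand=5,sold=3 ship[2->3]=3 ship[1->2]=3 ship[0->1]=2 prod=2 -> inv=[2 2 3 3]
Step 8: demand=5,sold=3 ship[2->3]=3 ship[1->2]=2 ship[0->1]=2 prod=2 -> inv=[2 2 2 3]

2 2 2 3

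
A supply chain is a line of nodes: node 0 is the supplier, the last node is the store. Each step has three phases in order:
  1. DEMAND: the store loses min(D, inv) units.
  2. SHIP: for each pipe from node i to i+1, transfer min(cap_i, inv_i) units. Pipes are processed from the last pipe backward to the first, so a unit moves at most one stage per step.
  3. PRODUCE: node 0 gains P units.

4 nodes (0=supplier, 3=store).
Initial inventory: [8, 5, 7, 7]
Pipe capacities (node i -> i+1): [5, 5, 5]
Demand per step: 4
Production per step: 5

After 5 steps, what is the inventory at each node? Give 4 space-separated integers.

Step 1: demand=4,sold=4 ship[2->3]=5 ship[1->2]=5 ship[0->1]=5 prod=5 -> inv=[8 5 7 8]
Step 2: demand=4,sold=4 ship[2->3]=5 ship[1->2]=5 ship[0->1]=5 prod=5 -> inv=[8 5 7 9]
Step 3: demand=4,sold=4 ship[2->3]=5 ship[1->2]=5 ship[0->1]=5 prod=5 -> inv=[8 5 7 10]
Step 4: demand=4,sold=4 ship[2->3]=5 ship[1->2]=5 ship[0->1]=5 prod=5 -> inv=[8 5 7 11]
Step 5: demand=4,sold=4 ship[2->3]=5 ship[1->2]=5 ship[0->1]=5 prod=5 -> inv=[8 5 7 12]

8 5 7 12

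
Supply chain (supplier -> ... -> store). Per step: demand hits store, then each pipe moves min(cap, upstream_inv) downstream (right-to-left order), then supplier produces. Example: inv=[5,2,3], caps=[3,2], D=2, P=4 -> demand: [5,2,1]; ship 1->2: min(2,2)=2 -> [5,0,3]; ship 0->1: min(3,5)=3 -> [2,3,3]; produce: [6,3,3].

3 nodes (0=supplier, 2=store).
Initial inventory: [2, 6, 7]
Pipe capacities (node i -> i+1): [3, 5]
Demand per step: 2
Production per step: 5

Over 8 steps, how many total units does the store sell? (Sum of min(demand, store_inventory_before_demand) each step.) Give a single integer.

Step 1: sold=2 (running total=2) -> [5 3 10]
Step 2: sold=2 (running total=4) -> [7 3 11]
Step 3: sold=2 (running total=6) -> [9 3 12]
Step 4: sold=2 (running total=8) -> [11 3 13]
Step 5: sold=2 (running total=10) -> [13 3 14]
Step 6: sold=2 (running total=12) -> [15 3 15]
Step 7: sold=2 (running total=14) -> [17 3 16]
Step 8: sold=2 (running total=16) -> [19 3 17]

Answer: 16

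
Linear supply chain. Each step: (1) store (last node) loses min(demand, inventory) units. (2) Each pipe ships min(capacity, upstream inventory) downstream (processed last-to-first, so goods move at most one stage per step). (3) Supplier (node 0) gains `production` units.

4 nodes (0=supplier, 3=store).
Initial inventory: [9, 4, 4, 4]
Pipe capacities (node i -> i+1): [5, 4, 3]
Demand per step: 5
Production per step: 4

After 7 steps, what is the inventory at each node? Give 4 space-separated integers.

Step 1: demand=5,sold=4 ship[2->3]=3 ship[1->2]=4 ship[0->1]=5 prod=4 -> inv=[8 5 5 3]
Step 2: demand=5,sold=3 ship[2->3]=3 ship[1->2]=4 ship[0->1]=5 prod=4 -> inv=[7 6 6 3]
Step 3: demand=5,sold=3 ship[2->3]=3 ship[1->2]=4 ship[0->1]=5 prod=4 -> inv=[6 7 7 3]
Step 4: demand=5,sold=3 ship[2->3]=3 ship[1->2]=4 ship[0->1]=5 prod=4 -> inv=[5 8 8 3]
Step 5: demand=5,sold=3 ship[2->3]=3 ship[1->2]=4 ship[0->1]=5 prod=4 -> inv=[4 9 9 3]
Step 6: demand=5,sold=3 ship[2->3]=3 ship[1->2]=4 ship[0->1]=4 prod=4 -> inv=[4 9 10 3]
Step 7: demand=5,sold=3 ship[2->3]=3 ship[1->2]=4 ship[0->1]=4 prod=4 -> inv=[4 9 11 3]

4 9 11 3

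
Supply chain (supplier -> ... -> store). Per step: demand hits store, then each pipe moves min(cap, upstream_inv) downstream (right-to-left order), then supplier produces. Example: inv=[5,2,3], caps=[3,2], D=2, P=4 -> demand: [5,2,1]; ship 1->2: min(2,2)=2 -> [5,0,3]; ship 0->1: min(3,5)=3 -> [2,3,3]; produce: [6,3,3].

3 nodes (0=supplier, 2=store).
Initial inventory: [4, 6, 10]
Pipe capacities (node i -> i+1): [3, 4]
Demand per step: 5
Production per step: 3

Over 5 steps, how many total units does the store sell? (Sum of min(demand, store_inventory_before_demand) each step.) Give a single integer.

Answer: 25

Derivation:
Step 1: sold=5 (running total=5) -> [4 5 9]
Step 2: sold=5 (running total=10) -> [4 4 8]
Step 3: sold=5 (running total=15) -> [4 3 7]
Step 4: sold=5 (running total=20) -> [4 3 5]
Step 5: sold=5 (running total=25) -> [4 3 3]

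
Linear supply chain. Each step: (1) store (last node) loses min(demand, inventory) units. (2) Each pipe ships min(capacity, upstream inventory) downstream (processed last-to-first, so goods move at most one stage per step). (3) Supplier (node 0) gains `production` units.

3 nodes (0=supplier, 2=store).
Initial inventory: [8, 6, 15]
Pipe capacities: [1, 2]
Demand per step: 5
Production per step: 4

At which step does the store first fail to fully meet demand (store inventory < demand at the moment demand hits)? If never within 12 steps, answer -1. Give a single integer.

Step 1: demand=5,sold=5 ship[1->2]=2 ship[0->1]=1 prod=4 -> [11 5 12]
Step 2: demand=5,sold=5 ship[1->2]=2 ship[0->1]=1 prod=4 -> [14 4 9]
Step 3: demand=5,sold=5 ship[1->2]=2 ship[0->1]=1 prod=4 -> [17 3 6]
Step 4: demand=5,sold=5 ship[1->2]=2 ship[0->1]=1 prod=4 -> [20 2 3]
Step 5: demand=5,sold=3 ship[1->2]=2 ship[0->1]=1 prod=4 -> [23 1 2]
Step 6: demand=5,sold=2 ship[1->2]=1 ship[0->1]=1 prod=4 -> [26 1 1]
Step 7: demand=5,sold=1 ship[1->2]=1 ship[0->1]=1 prod=4 -> [29 1 1]
Step 8: demand=5,sold=1 ship[1->2]=1 ship[0->1]=1 prod=4 -> [32 1 1]
Step 9: demand=5,sold=1 ship[1->2]=1 ship[0->1]=1 prod=4 -> [35 1 1]
Step 10: demand=5,sold=1 ship[1->2]=1 ship[0->1]=1 prod=4 -> [38 1 1]
Step 11: demand=5,sold=1 ship[1->2]=1 ship[0->1]=1 prod=4 -> [41 1 1]
Step 12: demand=5,sold=1 ship[1->2]=1 ship[0->1]=1 prod=4 -> [44 1 1]
First stockout at step 5

5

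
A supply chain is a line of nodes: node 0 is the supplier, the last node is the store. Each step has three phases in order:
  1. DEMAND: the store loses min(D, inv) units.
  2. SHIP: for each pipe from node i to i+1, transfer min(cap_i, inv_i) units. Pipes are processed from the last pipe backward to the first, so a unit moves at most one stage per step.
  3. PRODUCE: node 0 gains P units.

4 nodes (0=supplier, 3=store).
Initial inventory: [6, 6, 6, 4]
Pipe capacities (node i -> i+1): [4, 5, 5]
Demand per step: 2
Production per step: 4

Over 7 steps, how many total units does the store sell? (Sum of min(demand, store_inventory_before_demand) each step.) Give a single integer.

Step 1: sold=2 (running total=2) -> [6 5 6 7]
Step 2: sold=2 (running total=4) -> [6 4 6 10]
Step 3: sold=2 (running total=6) -> [6 4 5 13]
Step 4: sold=2 (running total=8) -> [6 4 4 16]
Step 5: sold=2 (running total=10) -> [6 4 4 18]
Step 6: sold=2 (running total=12) -> [6 4 4 20]
Step 7: sold=2 (running total=14) -> [6 4 4 22]

Answer: 14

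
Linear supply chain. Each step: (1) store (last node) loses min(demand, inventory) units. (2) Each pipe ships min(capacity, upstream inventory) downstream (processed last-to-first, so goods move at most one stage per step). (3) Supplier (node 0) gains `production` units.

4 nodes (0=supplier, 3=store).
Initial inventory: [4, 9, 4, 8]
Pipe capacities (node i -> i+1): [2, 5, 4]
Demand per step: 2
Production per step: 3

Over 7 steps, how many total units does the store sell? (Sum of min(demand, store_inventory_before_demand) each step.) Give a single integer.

Step 1: sold=2 (running total=2) -> [5 6 5 10]
Step 2: sold=2 (running total=4) -> [6 3 6 12]
Step 3: sold=2 (running total=6) -> [7 2 5 14]
Step 4: sold=2 (running total=8) -> [8 2 3 16]
Step 5: sold=2 (running total=10) -> [9 2 2 17]
Step 6: sold=2 (running total=12) -> [10 2 2 17]
Step 7: sold=2 (running total=14) -> [11 2 2 17]

Answer: 14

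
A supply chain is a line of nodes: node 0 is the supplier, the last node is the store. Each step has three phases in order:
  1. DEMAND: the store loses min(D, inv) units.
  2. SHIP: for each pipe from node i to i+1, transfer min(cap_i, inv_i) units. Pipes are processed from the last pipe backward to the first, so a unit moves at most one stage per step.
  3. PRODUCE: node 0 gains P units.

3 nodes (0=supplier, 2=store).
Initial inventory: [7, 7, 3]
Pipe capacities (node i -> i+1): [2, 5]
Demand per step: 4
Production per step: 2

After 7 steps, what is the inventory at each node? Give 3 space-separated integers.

Step 1: demand=4,sold=3 ship[1->2]=5 ship[0->1]=2 prod=2 -> inv=[7 4 5]
Step 2: demand=4,sold=4 ship[1->2]=4 ship[0->1]=2 prod=2 -> inv=[7 2 5]
Step 3: demand=4,sold=4 ship[1->2]=2 ship[0->1]=2 prod=2 -> inv=[7 2 3]
Step 4: demand=4,sold=3 ship[1->2]=2 ship[0->1]=2 prod=2 -> inv=[7 2 2]
Step 5: demand=4,sold=2 ship[1->2]=2 ship[0->1]=2 prod=2 -> inv=[7 2 2]
Step 6: demand=4,sold=2 ship[1->2]=2 ship[0->1]=2 prod=2 -> inv=[7 2 2]
Step 7: demand=4,sold=2 ship[1->2]=2 ship[0->1]=2 prod=2 -> inv=[7 2 2]

7 2 2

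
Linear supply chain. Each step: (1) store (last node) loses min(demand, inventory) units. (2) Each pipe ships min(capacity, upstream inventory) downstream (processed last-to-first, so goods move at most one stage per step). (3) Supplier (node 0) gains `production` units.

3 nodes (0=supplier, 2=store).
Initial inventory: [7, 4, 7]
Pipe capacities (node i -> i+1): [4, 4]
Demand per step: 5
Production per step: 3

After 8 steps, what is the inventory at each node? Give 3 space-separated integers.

Step 1: demand=5,sold=5 ship[1->2]=4 ship[0->1]=4 prod=3 -> inv=[6 4 6]
Step 2: demand=5,sold=5 ship[1->2]=4 ship[0->1]=4 prod=3 -> inv=[5 4 5]
Step 3: demand=5,sold=5 ship[1->2]=4 ship[0->1]=4 prod=3 -> inv=[4 4 4]
Step 4: demand=5,sold=4 ship[1->2]=4 ship[0->1]=4 prod=3 -> inv=[3 4 4]
Step 5: demand=5,sold=4 ship[1->2]=4 ship[0->1]=3 prod=3 -> inv=[3 3 4]
Step 6: demand=5,sold=4 ship[1->2]=3 ship[0->1]=3 prod=3 -> inv=[3 3 3]
Step 7: demand=5,sold=3 ship[1->2]=3 ship[0->1]=3 prod=3 -> inv=[3 3 3]
Step 8: demand=5,sold=3 ship[1->2]=3 ship[0->1]=3 prod=3 -> inv=[3 3 3]

3 3 3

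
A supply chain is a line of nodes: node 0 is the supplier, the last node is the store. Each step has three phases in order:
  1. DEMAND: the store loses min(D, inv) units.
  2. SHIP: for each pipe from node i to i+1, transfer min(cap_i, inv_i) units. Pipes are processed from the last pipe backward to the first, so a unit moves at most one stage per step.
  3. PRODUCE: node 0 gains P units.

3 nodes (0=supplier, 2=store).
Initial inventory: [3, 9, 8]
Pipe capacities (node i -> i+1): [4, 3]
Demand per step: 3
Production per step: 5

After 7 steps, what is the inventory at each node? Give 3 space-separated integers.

Step 1: demand=3,sold=3 ship[1->2]=3 ship[0->1]=3 prod=5 -> inv=[5 9 8]
Step 2: demand=3,sold=3 ship[1->2]=3 ship[0->1]=4 prod=5 -> inv=[6 10 8]
Step 3: demand=3,sold=3 ship[1->2]=3 ship[0->1]=4 prod=5 -> inv=[7 11 8]
Step 4: demand=3,sold=3 ship[1->2]=3 ship[0->1]=4 prod=5 -> inv=[8 12 8]
Step 5: demand=3,sold=3 ship[1->2]=3 ship[0->1]=4 prod=5 -> inv=[9 13 8]
Step 6: demand=3,sold=3 ship[1->2]=3 ship[0->1]=4 prod=5 -> inv=[10 14 8]
Step 7: demand=3,sold=3 ship[1->2]=3 ship[0->1]=4 prod=5 -> inv=[11 15 8]

11 15 8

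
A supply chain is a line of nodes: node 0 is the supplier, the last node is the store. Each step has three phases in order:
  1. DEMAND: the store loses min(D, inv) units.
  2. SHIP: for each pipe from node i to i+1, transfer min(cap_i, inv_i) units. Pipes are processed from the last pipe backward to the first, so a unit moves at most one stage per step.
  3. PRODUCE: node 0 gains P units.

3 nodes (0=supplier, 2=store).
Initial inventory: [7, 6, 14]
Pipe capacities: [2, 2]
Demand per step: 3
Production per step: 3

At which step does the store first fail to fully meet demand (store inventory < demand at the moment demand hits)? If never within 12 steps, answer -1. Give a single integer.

Step 1: demand=3,sold=3 ship[1->2]=2 ship[0->1]=2 prod=3 -> [8 6 13]
Step 2: demand=3,sold=3 ship[1->2]=2 ship[0->1]=2 prod=3 -> [9 6 12]
Step 3: demand=3,sold=3 ship[1->2]=2 ship[0->1]=2 prod=3 -> [10 6 11]
Step 4: demand=3,sold=3 ship[1->2]=2 ship[0->1]=2 prod=3 -> [11 6 10]
Step 5: demand=3,sold=3 ship[1->2]=2 ship[0->1]=2 prod=3 -> [12 6 9]
Step 6: demand=3,sold=3 ship[1->2]=2 ship[0->1]=2 prod=3 -> [13 6 8]
Step 7: demand=3,sold=3 ship[1->2]=2 ship[0->1]=2 prod=3 -> [14 6 7]
Step 8: demand=3,sold=3 ship[1->2]=2 ship[0->1]=2 prod=3 -> [15 6 6]
Step 9: demand=3,sold=3 ship[1->2]=2 ship[0->1]=2 prod=3 -> [16 6 5]
Step 10: demand=3,sold=3 ship[1->2]=2 ship[0->1]=2 prod=3 -> [17 6 4]
Step 11: demand=3,sold=3 ship[1->2]=2 ship[0->1]=2 prod=3 -> [18 6 3]
Step 12: demand=3,sold=3 ship[1->2]=2 ship[0->1]=2 prod=3 -> [19 6 2]
No stockout in 12 steps

-1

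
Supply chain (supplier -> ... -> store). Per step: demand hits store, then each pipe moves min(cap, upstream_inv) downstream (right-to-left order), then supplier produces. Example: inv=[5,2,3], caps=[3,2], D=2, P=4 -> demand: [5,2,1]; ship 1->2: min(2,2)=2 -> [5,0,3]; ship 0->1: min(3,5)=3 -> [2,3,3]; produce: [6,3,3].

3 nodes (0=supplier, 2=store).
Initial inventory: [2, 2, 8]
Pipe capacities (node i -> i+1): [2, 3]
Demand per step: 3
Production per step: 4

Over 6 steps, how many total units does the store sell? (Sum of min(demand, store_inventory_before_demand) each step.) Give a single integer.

Answer: 18

Derivation:
Step 1: sold=3 (running total=3) -> [4 2 7]
Step 2: sold=3 (running total=6) -> [6 2 6]
Step 3: sold=3 (running total=9) -> [8 2 5]
Step 4: sold=3 (running total=12) -> [10 2 4]
Step 5: sold=3 (running total=15) -> [12 2 3]
Step 6: sold=3 (running total=18) -> [14 2 2]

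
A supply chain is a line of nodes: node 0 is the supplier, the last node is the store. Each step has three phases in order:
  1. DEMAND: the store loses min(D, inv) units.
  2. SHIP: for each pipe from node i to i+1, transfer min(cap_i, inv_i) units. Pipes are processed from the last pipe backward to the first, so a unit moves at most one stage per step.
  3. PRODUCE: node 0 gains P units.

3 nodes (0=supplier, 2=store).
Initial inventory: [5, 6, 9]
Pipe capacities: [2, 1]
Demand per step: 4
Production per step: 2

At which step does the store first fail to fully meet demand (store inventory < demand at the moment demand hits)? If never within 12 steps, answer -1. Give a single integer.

Step 1: demand=4,sold=4 ship[1->2]=1 ship[0->1]=2 prod=2 -> [5 7 6]
Step 2: demand=4,sold=4 ship[1->2]=1 ship[0->1]=2 prod=2 -> [5 8 3]
Step 3: demand=4,sold=3 ship[1->2]=1 ship[0->1]=2 prod=2 -> [5 9 1]
Step 4: demand=4,sold=1 ship[1->2]=1 ship[0->1]=2 prod=2 -> [5 10 1]
Step 5: demand=4,sold=1 ship[1->2]=1 ship[0->1]=2 prod=2 -> [5 11 1]
Step 6: demand=4,sold=1 ship[1->2]=1 ship[0->1]=2 prod=2 -> [5 12 1]
Step 7: demand=4,sold=1 ship[1->2]=1 ship[0->1]=2 prod=2 -> [5 13 1]
Step 8: demand=4,sold=1 ship[1->2]=1 ship[0->1]=2 prod=2 -> [5 14 1]
Step 9: demand=4,sold=1 ship[1->2]=1 ship[0->1]=2 prod=2 -> [5 15 1]
Step 10: demand=4,sold=1 ship[1->2]=1 ship[0->1]=2 prod=2 -> [5 16 1]
Step 11: demand=4,sold=1 ship[1->2]=1 ship[0->1]=2 prod=2 -> [5 17 1]
Step 12: demand=4,sold=1 ship[1->2]=1 ship[0->1]=2 prod=2 -> [5 18 1]
First stockout at step 3

3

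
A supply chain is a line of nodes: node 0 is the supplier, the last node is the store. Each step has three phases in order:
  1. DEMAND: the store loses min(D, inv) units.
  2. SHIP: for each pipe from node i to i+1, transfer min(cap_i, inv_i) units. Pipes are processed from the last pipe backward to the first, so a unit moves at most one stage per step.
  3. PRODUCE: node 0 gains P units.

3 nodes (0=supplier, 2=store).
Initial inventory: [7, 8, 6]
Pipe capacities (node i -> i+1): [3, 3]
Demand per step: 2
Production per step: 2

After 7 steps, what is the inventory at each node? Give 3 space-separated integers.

Step 1: demand=2,sold=2 ship[1->2]=3 ship[0->1]=3 prod=2 -> inv=[6 8 7]
Step 2: demand=2,sold=2 ship[1->2]=3 ship[0->1]=3 prod=2 -> inv=[5 8 8]
Step 3: demand=2,sold=2 ship[1->2]=3 ship[0->1]=3 prod=2 -> inv=[4 8 9]
Step 4: demand=2,sold=2 ship[1->2]=3 ship[0->1]=3 prod=2 -> inv=[3 8 10]
Step 5: demand=2,sold=2 ship[1->2]=3 ship[0->1]=3 prod=2 -> inv=[2 8 11]
Step 6: demand=2,sold=2 ship[1->2]=3 ship[0->1]=2 prod=2 -> inv=[2 7 12]
Step 7: demand=2,sold=2 ship[1->2]=3 ship[0->1]=2 prod=2 -> inv=[2 6 13]

2 6 13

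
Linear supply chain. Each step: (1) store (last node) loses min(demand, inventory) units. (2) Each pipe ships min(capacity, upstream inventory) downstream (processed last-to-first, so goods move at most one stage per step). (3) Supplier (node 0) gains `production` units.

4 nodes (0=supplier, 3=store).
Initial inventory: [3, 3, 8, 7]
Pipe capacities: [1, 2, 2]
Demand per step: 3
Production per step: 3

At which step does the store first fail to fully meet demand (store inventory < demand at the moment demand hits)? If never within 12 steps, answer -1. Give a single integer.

Step 1: demand=3,sold=3 ship[2->3]=2 ship[1->2]=2 ship[0->1]=1 prod=3 -> [5 2 8 6]
Step 2: demand=3,sold=3 ship[2->3]=2 ship[1->2]=2 ship[0->1]=1 prod=3 -> [7 1 8 5]
Step 3: demand=3,sold=3 ship[2->3]=2 ship[1->2]=1 ship[0->1]=1 prod=3 -> [9 1 7 4]
Step 4: demand=3,sold=3 ship[2->3]=2 ship[1->2]=1 ship[0->1]=1 prod=3 -> [11 1 6 3]
Step 5: demand=3,sold=3 ship[2->3]=2 ship[1->2]=1 ship[0->1]=1 prod=3 -> [13 1 5 2]
Step 6: demand=3,sold=2 ship[2->3]=2 ship[1->2]=1 ship[0->1]=1 prod=3 -> [15 1 4 2]
Step 7: demand=3,sold=2 ship[2->3]=2 ship[1->2]=1 ship[0->1]=1 prod=3 -> [17 1 3 2]
Step 8: demand=3,sold=2 ship[2->3]=2 ship[1->2]=1 ship[0->1]=1 prod=3 -> [19 1 2 2]
Step 9: demand=3,sold=2 ship[2->3]=2 ship[1->2]=1 ship[0->1]=1 prod=3 -> [21 1 1 2]
Step 10: demand=3,sold=2 ship[2->3]=1 ship[1->2]=1 ship[0->1]=1 prod=3 -> [23 1 1 1]
Step 11: demand=3,sold=1 ship[2->3]=1 ship[1->2]=1 ship[0->1]=1 prod=3 -> [25 1 1 1]
Step 12: demand=3,sold=1 ship[2->3]=1 ship[1->2]=1 ship[0->1]=1 prod=3 -> [27 1 1 1]
First stockout at step 6

6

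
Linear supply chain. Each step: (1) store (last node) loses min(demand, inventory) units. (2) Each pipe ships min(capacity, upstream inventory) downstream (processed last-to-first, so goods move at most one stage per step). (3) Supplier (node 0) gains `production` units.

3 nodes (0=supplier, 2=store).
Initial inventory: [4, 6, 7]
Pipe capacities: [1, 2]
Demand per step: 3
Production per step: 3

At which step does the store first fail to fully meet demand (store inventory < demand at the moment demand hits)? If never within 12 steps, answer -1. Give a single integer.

Step 1: demand=3,sold=3 ship[1->2]=2 ship[0->1]=1 prod=3 -> [6 5 6]
Step 2: demand=3,sold=3 ship[1->2]=2 ship[0->1]=1 prod=3 -> [8 4 5]
Step 3: demand=3,sold=3 ship[1->2]=2 ship[0->1]=1 prod=3 -> [10 3 4]
Step 4: demand=3,sold=3 ship[1->2]=2 ship[0->1]=1 prod=3 -> [12 2 3]
Step 5: demand=3,sold=3 ship[1->2]=2 ship[0->1]=1 prod=3 -> [14 1 2]
Step 6: demand=3,sold=2 ship[1->2]=1 ship[0->1]=1 prod=3 -> [16 1 1]
Step 7: demand=3,sold=1 ship[1->2]=1 ship[0->1]=1 prod=3 -> [18 1 1]
Step 8: demand=3,sold=1 ship[1->2]=1 ship[0->1]=1 prod=3 -> [20 1 1]
Step 9: demand=3,sold=1 ship[1->2]=1 ship[0->1]=1 prod=3 -> [22 1 1]
Step 10: demand=3,sold=1 ship[1->2]=1 ship[0->1]=1 prod=3 -> [24 1 1]
Step 11: demand=3,sold=1 ship[1->2]=1 ship[0->1]=1 prod=3 -> [26 1 1]
Step 12: demand=3,sold=1 ship[1->2]=1 ship[0->1]=1 prod=3 -> [28 1 1]
First stockout at step 6

6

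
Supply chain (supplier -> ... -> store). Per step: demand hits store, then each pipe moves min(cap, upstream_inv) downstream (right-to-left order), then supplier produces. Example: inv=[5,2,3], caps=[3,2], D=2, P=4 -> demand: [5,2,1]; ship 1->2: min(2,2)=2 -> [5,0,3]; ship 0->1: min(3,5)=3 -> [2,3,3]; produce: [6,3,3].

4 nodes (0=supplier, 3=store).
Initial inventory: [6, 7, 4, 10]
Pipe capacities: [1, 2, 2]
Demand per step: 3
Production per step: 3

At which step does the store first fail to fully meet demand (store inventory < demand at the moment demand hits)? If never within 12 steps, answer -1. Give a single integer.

Step 1: demand=3,sold=3 ship[2->3]=2 ship[1->2]=2 ship[0->1]=1 prod=3 -> [8 6 4 9]
Step 2: demand=3,sold=3 ship[2->3]=2 ship[1->2]=2 ship[0->1]=1 prod=3 -> [10 5 4 8]
Step 3: demand=3,sold=3 ship[2->3]=2 ship[1->2]=2 ship[0->1]=1 prod=3 -> [12 4 4 7]
Step 4: demand=3,sold=3 ship[2->3]=2 ship[1->2]=2 ship[0->1]=1 prod=3 -> [14 3 4 6]
Step 5: demand=3,sold=3 ship[2->3]=2 ship[1->2]=2 ship[0->1]=1 prod=3 -> [16 2 4 5]
Step 6: demand=3,sold=3 ship[2->3]=2 ship[1->2]=2 ship[0->1]=1 prod=3 -> [18 1 4 4]
Step 7: demand=3,sold=3 ship[2->3]=2 ship[1->2]=1 ship[0->1]=1 prod=3 -> [20 1 3 3]
Step 8: demand=3,sold=3 ship[2->3]=2 ship[1->2]=1 ship[0->1]=1 prod=3 -> [22 1 2 2]
Step 9: demand=3,sold=2 ship[2->3]=2 ship[1->2]=1 ship[0->1]=1 prod=3 -> [24 1 1 2]
Step 10: demand=3,sold=2 ship[2->3]=1 ship[1->2]=1 ship[0->1]=1 prod=3 -> [26 1 1 1]
Step 11: demand=3,sold=1 ship[2->3]=1 ship[1->2]=1 ship[0->1]=1 prod=3 -> [28 1 1 1]
Step 12: demand=3,sold=1 ship[2->3]=1 ship[1->2]=1 ship[0->1]=1 prod=3 -> [30 1 1 1]
First stockout at step 9

9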